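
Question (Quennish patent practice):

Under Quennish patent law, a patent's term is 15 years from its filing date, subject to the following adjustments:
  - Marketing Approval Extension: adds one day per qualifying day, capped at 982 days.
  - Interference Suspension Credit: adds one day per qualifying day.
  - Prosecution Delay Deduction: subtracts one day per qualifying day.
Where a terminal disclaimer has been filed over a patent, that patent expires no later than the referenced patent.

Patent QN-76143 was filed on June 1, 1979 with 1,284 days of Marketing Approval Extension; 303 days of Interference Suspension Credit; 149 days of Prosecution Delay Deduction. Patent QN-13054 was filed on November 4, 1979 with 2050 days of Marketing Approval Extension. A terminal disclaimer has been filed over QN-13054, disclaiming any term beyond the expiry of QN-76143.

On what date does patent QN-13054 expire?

July 11, 1997

Natural term of QN-13054:
  Base: filing + 15 years → 4 November 1994.
  Marketing Approval Extension: 2050 days claimed exceeds the 982-day cap, so +982 days → 13 July 1997.
Expiry of referenced patent QN-76143:
  Base: filing + 15 years → 1 June 1994.
  Marketing Approval Extension: 1284 days claimed exceeds the 982-day cap, so +982 days → 7 February 1997.
  Interference Suspension Credit: +303 days → 7 December 1997.
  Prosecution Delay Deduction: −149 days → 11 July 1997.
Terminal disclaimer: QN-13054 expires on the earlier of 13 July 1997 and 11 July 1997.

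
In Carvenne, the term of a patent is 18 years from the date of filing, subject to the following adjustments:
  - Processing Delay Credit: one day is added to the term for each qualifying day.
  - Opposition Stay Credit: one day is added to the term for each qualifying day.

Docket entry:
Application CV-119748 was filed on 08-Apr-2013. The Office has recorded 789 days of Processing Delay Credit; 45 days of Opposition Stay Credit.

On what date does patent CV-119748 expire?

Base term: filing date + 18 years → 8 April 2031.
Processing Delay Credit: +789 days → 5 June 2033.
Opposition Stay Credit: +45 days → 20 July 2033.

July 20, 2033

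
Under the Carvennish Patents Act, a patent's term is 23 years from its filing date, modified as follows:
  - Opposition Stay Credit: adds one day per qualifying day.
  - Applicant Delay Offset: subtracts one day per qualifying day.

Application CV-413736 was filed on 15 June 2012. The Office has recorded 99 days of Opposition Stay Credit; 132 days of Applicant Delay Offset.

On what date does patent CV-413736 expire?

2035-05-13

Base term: filing date + 23 years → 15 June 2035.
Opposition Stay Credit: +99 days → 22 September 2035.
Applicant Delay Offset: −132 days → 13 May 2035.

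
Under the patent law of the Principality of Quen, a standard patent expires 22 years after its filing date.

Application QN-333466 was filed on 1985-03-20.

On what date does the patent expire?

Filing date + 22 years → 20 March 2007.

March 20, 2007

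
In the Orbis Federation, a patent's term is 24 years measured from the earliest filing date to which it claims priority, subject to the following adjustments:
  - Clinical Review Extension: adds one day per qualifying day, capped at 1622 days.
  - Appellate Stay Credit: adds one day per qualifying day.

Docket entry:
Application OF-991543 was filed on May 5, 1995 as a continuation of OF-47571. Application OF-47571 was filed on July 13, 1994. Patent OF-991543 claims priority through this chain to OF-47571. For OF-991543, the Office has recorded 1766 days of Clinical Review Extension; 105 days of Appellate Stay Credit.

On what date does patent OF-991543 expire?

Earliest priority filing: 13 July 1994.
Base term: 13 July 1994 + 24 years → 13 July 2018.
Clinical Review Extension: 1766 days claimed exceeds the 1622-day cap, so +1622 days → 21 December 2022.
Appellate Stay Credit: +105 days → 5 April 2023.

2023-04-05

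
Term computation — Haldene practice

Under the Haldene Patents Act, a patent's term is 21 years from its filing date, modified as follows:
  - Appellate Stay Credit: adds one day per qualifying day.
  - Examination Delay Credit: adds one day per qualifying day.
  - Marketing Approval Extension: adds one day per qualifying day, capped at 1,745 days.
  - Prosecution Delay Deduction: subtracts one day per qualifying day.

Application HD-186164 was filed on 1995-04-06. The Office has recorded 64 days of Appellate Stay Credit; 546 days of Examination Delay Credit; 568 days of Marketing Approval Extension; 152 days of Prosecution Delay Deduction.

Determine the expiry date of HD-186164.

January 27, 2019

Base term: filing date + 21 years → 6 April 2016.
Appellate Stay Credit: +64 days → 9 June 2016.
Examination Delay Credit: +546 days → 7 December 2017.
Marketing Approval Extension: 568 days (within the 1745-day cap) → +568 days → 28 June 2019.
Prosecution Delay Deduction: −152 days → 27 January 2019.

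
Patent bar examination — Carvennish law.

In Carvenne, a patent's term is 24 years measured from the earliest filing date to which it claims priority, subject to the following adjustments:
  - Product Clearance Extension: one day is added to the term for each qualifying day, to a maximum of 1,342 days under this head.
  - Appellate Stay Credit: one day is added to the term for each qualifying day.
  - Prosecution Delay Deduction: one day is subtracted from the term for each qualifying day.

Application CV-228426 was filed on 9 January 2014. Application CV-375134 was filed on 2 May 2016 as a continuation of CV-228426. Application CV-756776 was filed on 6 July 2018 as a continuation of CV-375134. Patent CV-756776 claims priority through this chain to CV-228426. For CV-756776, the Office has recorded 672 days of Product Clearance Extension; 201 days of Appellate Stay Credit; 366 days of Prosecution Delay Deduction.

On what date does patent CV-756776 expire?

May 31, 2039

Earliest priority filing: 9 January 2014.
Base term: 9 January 2014 + 24 years → 9 January 2038.
Product Clearance Extension: 672 days (within the 1342-day cap) → +672 days → 12 November 2039.
Appellate Stay Credit: +201 days → 31 May 2040.
Prosecution Delay Deduction: −366 days → 31 May 2039.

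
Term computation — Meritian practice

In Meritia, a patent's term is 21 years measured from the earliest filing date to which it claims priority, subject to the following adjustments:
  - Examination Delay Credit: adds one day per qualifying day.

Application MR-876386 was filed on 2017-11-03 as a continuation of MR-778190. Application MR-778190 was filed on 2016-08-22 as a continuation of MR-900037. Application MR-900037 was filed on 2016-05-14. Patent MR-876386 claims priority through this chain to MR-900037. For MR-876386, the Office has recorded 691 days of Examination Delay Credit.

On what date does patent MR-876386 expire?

April 5, 2039

Earliest priority filing: 14 May 2016.
Base term: 14 May 2016 + 21 years → 14 May 2037.
Examination Delay Credit: +691 days → 5 April 2039.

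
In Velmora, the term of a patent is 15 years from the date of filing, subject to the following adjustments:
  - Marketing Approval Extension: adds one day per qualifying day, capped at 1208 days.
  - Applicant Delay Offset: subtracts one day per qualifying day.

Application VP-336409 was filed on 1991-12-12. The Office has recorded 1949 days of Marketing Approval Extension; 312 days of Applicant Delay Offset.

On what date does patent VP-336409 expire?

May 26, 2009

Base term: filing date + 15 years → 12 December 2006.
Marketing Approval Extension: 1949 days claimed exceeds the 1208-day cap, so +1208 days → 3 April 2010.
Applicant Delay Offset: −312 days → 26 May 2009.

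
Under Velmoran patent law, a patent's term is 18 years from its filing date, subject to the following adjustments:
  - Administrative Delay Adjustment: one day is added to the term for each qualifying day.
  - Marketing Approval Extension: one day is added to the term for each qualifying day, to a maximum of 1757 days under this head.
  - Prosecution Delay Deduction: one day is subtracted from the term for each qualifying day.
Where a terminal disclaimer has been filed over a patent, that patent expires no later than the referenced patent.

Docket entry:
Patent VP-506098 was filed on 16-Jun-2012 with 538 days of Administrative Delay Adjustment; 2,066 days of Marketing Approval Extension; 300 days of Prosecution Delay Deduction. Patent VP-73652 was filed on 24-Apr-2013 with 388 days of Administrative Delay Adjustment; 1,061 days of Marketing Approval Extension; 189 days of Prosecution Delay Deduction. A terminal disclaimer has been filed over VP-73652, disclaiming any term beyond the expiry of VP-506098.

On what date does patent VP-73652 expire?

Natural term of VP-73652:
  Base: filing + 18 years → 24 April 2031.
  Administrative Delay Adjustment: +388 days → 16 May 2032.
  Marketing Approval Extension: 1061 days (within the 1757-day cap) → +1061 days → 12 April 2035.
  Prosecution Delay Deduction: −189 days → 5 October 2034.
Expiry of referenced patent VP-506098:
  Base: filing + 18 years → 16 June 2030.
  Administrative Delay Adjustment: +538 days → 6 December 2031.
  Marketing Approval Extension: 2066 days claimed exceeds the 1757-day cap, so +1757 days → 27 September 2036.
  Prosecution Delay Deduction: −300 days → 2 December 2035.
Terminal disclaimer: VP-73652 expires on the earlier of 5 October 2034 and 2 December 2035.

October 5, 2034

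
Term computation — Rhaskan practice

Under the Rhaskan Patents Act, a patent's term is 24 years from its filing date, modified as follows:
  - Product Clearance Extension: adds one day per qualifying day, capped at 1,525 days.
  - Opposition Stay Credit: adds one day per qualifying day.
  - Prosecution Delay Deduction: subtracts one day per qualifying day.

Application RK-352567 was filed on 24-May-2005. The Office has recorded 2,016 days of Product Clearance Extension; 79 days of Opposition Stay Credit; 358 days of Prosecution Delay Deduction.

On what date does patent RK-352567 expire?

Base term: filing date + 24 years → 24 May 2029.
Product Clearance Extension: 2016 days claimed exceeds the 1525-day cap, so +1525 days → 27 July 2033.
Opposition Stay Credit: +79 days → 14 October 2033.
Prosecution Delay Deduction: −358 days → 21 October 2032.

2032-10-21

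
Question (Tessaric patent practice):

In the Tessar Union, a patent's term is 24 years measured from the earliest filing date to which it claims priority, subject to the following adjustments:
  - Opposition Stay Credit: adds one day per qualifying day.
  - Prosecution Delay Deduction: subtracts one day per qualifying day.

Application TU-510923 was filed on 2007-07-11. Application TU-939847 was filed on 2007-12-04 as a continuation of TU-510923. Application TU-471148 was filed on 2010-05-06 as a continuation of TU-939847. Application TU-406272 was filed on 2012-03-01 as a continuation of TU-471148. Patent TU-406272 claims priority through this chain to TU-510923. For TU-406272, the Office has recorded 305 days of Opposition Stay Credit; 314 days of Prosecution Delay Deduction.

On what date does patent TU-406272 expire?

Earliest priority filing: 11 July 2007.
Base term: 11 July 2007 + 24 years → 11 July 2031.
Opposition Stay Credit: +305 days → 11 May 2032.
Prosecution Delay Deduction: −314 days → 2 July 2031.

July 2, 2031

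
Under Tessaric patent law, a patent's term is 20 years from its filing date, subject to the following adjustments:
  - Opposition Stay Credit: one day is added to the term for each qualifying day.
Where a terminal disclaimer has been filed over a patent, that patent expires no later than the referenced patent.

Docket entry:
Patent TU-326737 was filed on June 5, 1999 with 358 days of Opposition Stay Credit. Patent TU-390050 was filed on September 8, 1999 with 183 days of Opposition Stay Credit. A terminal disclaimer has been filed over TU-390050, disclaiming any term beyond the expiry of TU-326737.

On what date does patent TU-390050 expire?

Natural term of TU-390050:
  Base: filing + 20 years → 8 September 2019.
  Opposition Stay Credit: +183 days → 9 March 2020.
Expiry of referenced patent TU-326737:
  Base: filing + 20 years → 5 June 2019.
  Opposition Stay Credit: +358 days → 28 May 2020.
Terminal disclaimer: TU-390050 expires on the earlier of 9 March 2020 and 28 May 2020.

March 9, 2020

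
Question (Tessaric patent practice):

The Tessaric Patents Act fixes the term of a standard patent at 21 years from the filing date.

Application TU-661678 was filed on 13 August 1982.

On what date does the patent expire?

August 13, 2003

Filing date + 21 years → 13 August 2003.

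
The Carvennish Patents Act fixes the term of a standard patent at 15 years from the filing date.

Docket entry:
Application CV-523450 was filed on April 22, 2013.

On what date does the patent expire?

2028-04-22

Filing date + 15 years → 22 April 2028.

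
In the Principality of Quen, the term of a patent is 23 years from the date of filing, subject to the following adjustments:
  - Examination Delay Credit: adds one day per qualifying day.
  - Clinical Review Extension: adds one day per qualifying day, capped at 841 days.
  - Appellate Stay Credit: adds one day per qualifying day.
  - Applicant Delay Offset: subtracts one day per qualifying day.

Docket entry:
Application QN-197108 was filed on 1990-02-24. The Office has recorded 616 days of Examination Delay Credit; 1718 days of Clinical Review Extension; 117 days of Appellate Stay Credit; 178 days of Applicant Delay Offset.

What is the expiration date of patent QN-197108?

2016-12-21

Base term: filing date + 23 years → 24 February 2013.
Examination Delay Credit: +616 days → 2 November 2014.
Clinical Review Extension: 1718 days claimed exceeds the 841-day cap, so +841 days → 20 February 2017.
Appellate Stay Credit: +117 days → 17 June 2017.
Applicant Delay Offset: −178 days → 21 December 2016.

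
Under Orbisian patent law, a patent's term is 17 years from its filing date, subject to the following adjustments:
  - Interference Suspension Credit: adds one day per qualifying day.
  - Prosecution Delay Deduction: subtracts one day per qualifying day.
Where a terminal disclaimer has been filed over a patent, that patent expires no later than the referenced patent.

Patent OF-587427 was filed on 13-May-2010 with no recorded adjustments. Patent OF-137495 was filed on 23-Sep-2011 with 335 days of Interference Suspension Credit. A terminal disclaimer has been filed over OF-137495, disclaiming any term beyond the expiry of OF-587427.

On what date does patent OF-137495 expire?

Natural term of OF-137495:
  Base: filing + 17 years → 23 September 2028.
  Interference Suspension Credit: +335 days → 24 August 2029.
Expiry of referenced patent OF-587427:
  Base: filing + 17 years → 13 May 2027.
Terminal disclaimer: OF-137495 expires on the earlier of 24 August 2029 and 13 May 2027.

May 13, 2027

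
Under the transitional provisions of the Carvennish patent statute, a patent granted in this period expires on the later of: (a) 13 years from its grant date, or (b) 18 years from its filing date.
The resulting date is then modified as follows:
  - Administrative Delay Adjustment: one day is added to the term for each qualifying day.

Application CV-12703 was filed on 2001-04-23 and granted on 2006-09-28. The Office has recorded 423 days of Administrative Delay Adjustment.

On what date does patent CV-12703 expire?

November 24, 2020

(a) grant + 13 years → 28 September 2019.
(b) filing + 18 years → 23 April 2019.
Later of the two: 28 September 2019.
Administrative Delay Adjustment: +423 days → 24 November 2020.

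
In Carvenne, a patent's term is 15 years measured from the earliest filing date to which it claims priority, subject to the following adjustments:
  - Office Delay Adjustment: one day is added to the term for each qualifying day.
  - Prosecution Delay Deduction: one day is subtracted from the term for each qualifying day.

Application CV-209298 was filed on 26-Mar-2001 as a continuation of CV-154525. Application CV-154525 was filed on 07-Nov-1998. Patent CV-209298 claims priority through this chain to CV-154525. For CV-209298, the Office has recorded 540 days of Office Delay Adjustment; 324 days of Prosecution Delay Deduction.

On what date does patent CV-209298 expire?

Earliest priority filing: 7 November 1998.
Base term: 7 November 1998 + 15 years → 7 November 2013.
Office Delay Adjustment: +540 days → 1 May 2015.
Prosecution Delay Deduction: −324 days → 11 June 2014.

2014-06-11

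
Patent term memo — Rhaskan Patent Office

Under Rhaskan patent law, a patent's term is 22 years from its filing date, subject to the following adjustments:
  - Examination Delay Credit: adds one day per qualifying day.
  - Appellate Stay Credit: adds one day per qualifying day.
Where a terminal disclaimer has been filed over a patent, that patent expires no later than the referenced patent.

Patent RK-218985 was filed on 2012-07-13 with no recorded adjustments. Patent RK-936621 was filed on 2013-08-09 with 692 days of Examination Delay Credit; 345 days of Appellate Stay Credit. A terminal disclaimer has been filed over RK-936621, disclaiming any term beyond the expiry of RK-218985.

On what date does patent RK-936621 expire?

2034-07-13

Natural term of RK-936621:
  Base: filing + 22 years → 9 August 2035.
  Examination Delay Credit: +692 days → 1 July 2037.
  Appellate Stay Credit: +345 days → 11 June 2038.
Expiry of referenced patent RK-218985:
  Base: filing + 22 years → 13 July 2034.
Terminal disclaimer: RK-936621 expires on the earlier of 11 June 2038 and 13 July 2034.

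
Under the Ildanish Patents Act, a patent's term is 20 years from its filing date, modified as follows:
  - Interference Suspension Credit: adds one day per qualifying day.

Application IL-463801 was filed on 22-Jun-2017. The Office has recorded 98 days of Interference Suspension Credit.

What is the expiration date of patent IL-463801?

2037-09-28

Base term: filing date + 20 years → 22 June 2037.
Interference Suspension Credit: +98 days → 28 September 2037.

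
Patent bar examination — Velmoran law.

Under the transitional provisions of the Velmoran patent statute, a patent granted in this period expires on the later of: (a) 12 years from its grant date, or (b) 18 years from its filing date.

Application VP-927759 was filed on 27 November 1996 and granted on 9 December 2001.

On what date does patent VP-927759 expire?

November 27, 2014

(a) grant + 12 years → 9 December 2013.
(b) filing + 18 years → 27 November 2014.
Later of the two: 27 November 2014.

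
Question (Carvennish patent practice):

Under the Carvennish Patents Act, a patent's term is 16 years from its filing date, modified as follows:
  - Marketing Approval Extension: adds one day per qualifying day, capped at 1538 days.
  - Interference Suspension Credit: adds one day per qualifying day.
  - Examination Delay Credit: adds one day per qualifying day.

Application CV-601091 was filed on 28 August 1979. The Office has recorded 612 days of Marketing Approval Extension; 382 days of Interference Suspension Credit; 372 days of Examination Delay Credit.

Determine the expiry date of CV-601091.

May 25, 1999

Base term: filing date + 16 years → 28 August 1995.
Marketing Approval Extension: 612 days (within the 1538-day cap) → +612 days → 1 May 1997.
Interference Suspension Credit: +382 days → 18 May 1998.
Examination Delay Credit: +372 days → 25 May 1999.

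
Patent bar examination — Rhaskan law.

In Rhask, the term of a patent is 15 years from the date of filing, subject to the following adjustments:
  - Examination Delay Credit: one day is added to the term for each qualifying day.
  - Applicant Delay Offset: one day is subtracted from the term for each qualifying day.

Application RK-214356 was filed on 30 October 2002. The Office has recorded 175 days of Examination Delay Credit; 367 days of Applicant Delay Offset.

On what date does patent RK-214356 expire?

2017-04-21

Base term: filing date + 15 years → 30 October 2017.
Examination Delay Credit: +175 days → 23 April 2018.
Applicant Delay Offset: −367 days → 21 April 2017.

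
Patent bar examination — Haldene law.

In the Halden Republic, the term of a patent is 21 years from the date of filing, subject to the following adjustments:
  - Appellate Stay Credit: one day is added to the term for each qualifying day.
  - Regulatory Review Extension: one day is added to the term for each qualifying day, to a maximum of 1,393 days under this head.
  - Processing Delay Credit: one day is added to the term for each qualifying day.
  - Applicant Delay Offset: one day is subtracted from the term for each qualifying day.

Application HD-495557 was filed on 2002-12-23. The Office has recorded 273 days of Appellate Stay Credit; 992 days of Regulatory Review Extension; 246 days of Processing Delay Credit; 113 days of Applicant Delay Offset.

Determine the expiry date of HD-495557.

Base term: filing date + 21 years → 23 December 2023.
Appellate Stay Credit: +273 days → 21 September 2024.
Regulatory Review Extension: 992 days (within the 1393-day cap) → +992 days → 10 June 2027.
Processing Delay Credit: +246 days → 11 February 2028.
Applicant Delay Offset: −113 days → 21 October 2027.

October 21, 2027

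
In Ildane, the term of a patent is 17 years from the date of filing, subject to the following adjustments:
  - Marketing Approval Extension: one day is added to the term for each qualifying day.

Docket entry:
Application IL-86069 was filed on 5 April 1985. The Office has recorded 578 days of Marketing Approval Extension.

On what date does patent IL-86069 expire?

2003-11-04

Base term: filing date + 17 years → 5 April 2002.
Marketing Approval Extension: +578 days → 4 November 2003.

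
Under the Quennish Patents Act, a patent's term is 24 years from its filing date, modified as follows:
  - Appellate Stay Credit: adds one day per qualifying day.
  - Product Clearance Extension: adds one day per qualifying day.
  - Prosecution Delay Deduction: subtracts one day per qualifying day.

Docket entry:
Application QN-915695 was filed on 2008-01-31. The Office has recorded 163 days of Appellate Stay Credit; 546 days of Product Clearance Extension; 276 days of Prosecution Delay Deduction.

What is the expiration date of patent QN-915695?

2033-04-08

Base term: filing date + 24 years → 31 January 2032.
Appellate Stay Credit: +163 days → 12 July 2032.
Product Clearance Extension: +546 days → 9 January 2034.
Prosecution Delay Deduction: −276 days → 8 April 2033.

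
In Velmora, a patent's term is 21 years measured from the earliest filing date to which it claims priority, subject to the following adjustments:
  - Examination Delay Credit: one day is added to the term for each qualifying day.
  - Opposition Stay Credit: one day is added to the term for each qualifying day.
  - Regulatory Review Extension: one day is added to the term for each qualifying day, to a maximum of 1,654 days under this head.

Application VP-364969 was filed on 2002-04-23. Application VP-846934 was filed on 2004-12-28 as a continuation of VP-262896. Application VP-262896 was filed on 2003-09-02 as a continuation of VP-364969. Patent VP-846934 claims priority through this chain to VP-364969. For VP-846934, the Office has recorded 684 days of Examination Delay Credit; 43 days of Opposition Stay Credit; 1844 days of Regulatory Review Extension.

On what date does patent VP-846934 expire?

2029-10-29

Earliest priority filing: 23 April 2002.
Base term: 23 April 2002 + 21 years → 23 April 2023.
Examination Delay Credit: +684 days → 7 March 2025.
Opposition Stay Credit: +43 days → 19 April 2025.
Regulatory Review Extension: 1844 days claimed exceeds the 1654-day cap, so +1654 days → 29 October 2029.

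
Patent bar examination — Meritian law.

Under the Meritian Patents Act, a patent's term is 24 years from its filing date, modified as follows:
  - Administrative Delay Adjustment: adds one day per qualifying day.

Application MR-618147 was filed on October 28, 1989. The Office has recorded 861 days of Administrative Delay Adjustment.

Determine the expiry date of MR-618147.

Base term: filing date + 24 years → 28 October 2013.
Administrative Delay Adjustment: +861 days → 7 March 2016.

2016-03-07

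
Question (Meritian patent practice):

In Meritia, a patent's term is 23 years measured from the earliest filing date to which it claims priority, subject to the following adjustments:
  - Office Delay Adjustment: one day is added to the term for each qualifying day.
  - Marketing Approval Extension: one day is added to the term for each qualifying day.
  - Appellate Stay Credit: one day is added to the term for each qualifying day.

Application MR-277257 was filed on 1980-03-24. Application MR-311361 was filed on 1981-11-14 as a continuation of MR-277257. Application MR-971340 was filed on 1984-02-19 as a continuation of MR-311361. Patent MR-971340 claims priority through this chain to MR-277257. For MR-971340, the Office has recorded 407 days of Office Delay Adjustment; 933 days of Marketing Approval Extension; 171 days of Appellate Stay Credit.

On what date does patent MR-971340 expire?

Earliest priority filing: 24 March 1980.
Base term: 24 March 1980 + 23 years → 24 March 2003.
Office Delay Adjustment: +407 days → 4 May 2004.
Marketing Approval Extension: +933 days → 23 November 2006.
Appellate Stay Credit: +171 days → 13 May 2007.

May 13, 2007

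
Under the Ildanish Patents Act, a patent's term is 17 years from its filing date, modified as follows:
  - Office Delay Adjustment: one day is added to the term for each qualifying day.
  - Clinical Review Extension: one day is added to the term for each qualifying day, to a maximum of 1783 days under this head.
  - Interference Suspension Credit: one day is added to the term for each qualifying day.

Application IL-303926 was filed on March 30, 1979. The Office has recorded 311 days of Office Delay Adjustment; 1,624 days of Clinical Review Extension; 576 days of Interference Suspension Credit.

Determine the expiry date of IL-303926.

February 13, 2003

Base term: filing date + 17 years → 30 March 1996.
Office Delay Adjustment: +311 days → 4 February 1997.
Clinical Review Extension: 1624 days (within the 1783-day cap) → +1624 days → 17 July 2001.
Interference Suspension Credit: +576 days → 13 February 2003.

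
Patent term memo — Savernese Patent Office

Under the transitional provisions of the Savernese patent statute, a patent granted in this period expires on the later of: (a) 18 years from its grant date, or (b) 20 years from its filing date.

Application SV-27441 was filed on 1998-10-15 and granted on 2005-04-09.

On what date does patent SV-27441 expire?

2023-04-09

(a) grant + 18 years → 9 April 2023.
(b) filing + 20 years → 15 October 2018.
Later of the two: 9 April 2023.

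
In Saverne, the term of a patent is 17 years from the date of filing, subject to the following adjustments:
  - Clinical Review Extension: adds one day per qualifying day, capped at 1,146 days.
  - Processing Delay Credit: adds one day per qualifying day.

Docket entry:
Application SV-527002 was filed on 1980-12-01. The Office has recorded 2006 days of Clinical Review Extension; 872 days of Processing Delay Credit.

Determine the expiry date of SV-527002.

2003-06-11

Base term: filing date + 17 years → 1 December 1997.
Clinical Review Extension: 2006 days claimed exceeds the 1146-day cap, so +1146 days → 20 January 2001.
Processing Delay Credit: +872 days → 11 June 2003.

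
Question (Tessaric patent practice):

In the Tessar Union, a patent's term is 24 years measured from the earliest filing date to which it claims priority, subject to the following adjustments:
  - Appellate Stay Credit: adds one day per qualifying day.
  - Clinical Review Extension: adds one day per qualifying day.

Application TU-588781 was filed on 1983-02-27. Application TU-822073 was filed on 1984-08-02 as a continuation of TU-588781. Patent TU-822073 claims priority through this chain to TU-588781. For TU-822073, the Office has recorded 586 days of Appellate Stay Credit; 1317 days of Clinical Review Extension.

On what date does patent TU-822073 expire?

2012-05-14

Earliest priority filing: 27 February 1983.
Base term: 27 February 1983 + 24 years → 27 February 2007.
Appellate Stay Credit: +586 days → 5 October 2008.
Clinical Review Extension: +1317 days → 14 May 2012.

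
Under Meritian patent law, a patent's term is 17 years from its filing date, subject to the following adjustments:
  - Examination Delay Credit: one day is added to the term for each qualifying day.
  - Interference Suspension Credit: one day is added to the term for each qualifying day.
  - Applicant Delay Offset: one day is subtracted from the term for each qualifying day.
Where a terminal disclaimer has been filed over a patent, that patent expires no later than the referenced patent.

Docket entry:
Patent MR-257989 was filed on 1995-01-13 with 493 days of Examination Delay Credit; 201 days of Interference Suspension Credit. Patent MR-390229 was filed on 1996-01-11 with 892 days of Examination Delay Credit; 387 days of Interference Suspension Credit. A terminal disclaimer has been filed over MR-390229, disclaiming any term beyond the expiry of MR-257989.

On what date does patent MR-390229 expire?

2013-12-07

Natural term of MR-390229:
  Base: filing + 17 years → 11 January 2013.
  Examination Delay Credit: +892 days → 22 June 2015.
  Interference Suspension Credit: +387 days → 13 July 2016.
Expiry of referenced patent MR-257989:
  Base: filing + 17 years → 13 January 2012.
  Examination Delay Credit: +493 days → 20 May 2013.
  Interference Suspension Credit: +201 days → 7 December 2013.
Terminal disclaimer: MR-390229 expires on the earlier of 13 July 2016 and 7 December 2013.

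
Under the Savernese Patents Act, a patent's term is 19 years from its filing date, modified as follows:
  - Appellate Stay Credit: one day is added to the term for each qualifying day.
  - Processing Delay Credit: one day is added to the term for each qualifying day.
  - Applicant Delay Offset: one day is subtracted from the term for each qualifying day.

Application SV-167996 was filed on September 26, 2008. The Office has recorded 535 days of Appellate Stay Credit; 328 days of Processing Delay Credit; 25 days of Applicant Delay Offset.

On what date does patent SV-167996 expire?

Base term: filing date + 19 years → 26 September 2027.
Appellate Stay Credit: +535 days → 14 March 2029.
Processing Delay Credit: +328 days → 5 February 2030.
Applicant Delay Offset: −25 days → 11 January 2030.

January 11, 2030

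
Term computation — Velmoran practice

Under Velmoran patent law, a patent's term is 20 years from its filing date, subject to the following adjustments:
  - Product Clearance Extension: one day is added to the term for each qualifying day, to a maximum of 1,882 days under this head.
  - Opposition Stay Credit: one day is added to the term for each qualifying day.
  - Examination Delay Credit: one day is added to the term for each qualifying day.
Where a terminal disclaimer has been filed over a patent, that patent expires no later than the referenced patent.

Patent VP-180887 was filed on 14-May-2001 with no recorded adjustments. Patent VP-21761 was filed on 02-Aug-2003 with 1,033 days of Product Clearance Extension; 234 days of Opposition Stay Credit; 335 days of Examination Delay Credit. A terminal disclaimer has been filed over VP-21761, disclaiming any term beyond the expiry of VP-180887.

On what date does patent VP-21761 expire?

Natural term of VP-21761:
  Base: filing + 20 years → 2 August 2023.
  Product Clearance Extension: 1033 days (within the 1882-day cap) → +1033 days → 31 May 2026.
  Opposition Stay Credit: +234 days → 20 January 2027.
  Examination Delay Credit: +335 days → 21 December 2027.
Expiry of referenced patent VP-180887:
  Base: filing + 20 years → 14 May 2021.
Terminal disclaimer: VP-21761 expires on the earlier of 21 December 2027 and 14 May 2021.

2021-05-14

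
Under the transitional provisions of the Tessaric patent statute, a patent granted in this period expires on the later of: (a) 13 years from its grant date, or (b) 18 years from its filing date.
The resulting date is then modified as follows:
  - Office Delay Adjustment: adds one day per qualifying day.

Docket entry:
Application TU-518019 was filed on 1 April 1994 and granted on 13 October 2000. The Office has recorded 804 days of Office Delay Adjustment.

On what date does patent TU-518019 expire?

2015-12-26

(a) grant + 13 years → 13 October 2013.
(b) filing + 18 years → 1 April 2012.
Later of the two: 13 October 2013.
Office Delay Adjustment: +804 days → 26 December 2015.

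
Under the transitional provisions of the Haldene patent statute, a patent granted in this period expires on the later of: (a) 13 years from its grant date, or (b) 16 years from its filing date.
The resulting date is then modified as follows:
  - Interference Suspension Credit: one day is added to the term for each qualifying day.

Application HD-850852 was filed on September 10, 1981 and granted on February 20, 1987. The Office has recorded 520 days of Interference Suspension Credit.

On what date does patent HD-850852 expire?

2001-07-24

(a) grant + 13 years → 20 February 2000.
(b) filing + 16 years → 10 September 1997.
Later of the two: 20 February 2000.
Interference Suspension Credit: +520 days → 24 July 2001.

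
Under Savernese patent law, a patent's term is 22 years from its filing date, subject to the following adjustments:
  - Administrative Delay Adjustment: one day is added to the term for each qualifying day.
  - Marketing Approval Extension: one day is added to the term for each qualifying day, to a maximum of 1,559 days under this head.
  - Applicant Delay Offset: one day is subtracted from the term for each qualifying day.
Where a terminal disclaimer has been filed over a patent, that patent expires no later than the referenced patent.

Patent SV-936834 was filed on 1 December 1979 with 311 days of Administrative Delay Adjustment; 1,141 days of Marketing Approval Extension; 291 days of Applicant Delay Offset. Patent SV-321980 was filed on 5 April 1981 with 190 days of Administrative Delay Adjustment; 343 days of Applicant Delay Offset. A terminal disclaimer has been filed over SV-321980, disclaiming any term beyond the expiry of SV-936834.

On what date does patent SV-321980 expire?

November 3, 2002

Natural term of SV-321980:
  Base: filing + 22 years → 5 April 2003.
  Administrative Delay Adjustment: +190 days → 12 October 2003.
  Applicant Delay Offset: −343 days → 3 November 2002.
Expiry of referenced patent SV-936834:
  Base: filing + 22 years → 1 December 2001.
  Administrative Delay Adjustment: +311 days → 8 October 2002.
  Marketing Approval Extension: 1141 days (within the 1559-day cap) → +1141 days → 22 November 2005.
  Applicant Delay Offset: −291 days → 4 February 2005.
Terminal disclaimer: SV-321980 expires on the earlier of 3 November 2002 and 4 February 2005.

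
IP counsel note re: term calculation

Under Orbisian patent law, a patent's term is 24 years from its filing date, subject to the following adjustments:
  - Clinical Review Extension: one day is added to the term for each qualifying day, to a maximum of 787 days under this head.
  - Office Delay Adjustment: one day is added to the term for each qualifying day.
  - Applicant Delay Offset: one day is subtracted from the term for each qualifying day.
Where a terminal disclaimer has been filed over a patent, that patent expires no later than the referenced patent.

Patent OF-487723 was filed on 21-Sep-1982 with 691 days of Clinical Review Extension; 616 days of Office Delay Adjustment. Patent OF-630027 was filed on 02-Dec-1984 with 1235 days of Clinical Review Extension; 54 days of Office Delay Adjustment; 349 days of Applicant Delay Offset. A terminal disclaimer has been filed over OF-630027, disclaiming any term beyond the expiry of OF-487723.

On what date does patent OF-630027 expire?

Natural term of OF-630027:
  Base: filing + 24 years → 2 December 2008.
  Clinical Review Extension: 1235 days claimed exceeds the 787-day cap, so +787 days → 28 January 2011.
  Office Delay Adjustment: +54 days → 23 March 2011.
  Applicant Delay Offset: −349 days → 8 April 2010.
Expiry of referenced patent OF-487723:
  Base: filing + 24 years → 21 September 2006.
  Clinical Review Extension: 691 days (within the 787-day cap) → +691 days → 12 August 2008.
  Office Delay Adjustment: +616 days → 20 April 2010.
Terminal disclaimer: OF-630027 expires on the earlier of 8 April 2010 and 20 April 2010.

2010-04-08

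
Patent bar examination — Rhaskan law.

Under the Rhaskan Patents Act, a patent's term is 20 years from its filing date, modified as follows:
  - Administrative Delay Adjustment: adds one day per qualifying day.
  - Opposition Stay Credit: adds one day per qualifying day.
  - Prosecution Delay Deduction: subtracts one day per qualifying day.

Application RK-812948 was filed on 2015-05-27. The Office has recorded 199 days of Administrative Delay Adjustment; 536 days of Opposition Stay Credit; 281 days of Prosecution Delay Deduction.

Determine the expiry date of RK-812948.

August 23, 2036

Base term: filing date + 20 years → 27 May 2035.
Administrative Delay Adjustment: +199 days → 12 December 2035.
Opposition Stay Credit: +536 days → 31 May 2037.
Prosecution Delay Deduction: −281 days → 23 August 2036.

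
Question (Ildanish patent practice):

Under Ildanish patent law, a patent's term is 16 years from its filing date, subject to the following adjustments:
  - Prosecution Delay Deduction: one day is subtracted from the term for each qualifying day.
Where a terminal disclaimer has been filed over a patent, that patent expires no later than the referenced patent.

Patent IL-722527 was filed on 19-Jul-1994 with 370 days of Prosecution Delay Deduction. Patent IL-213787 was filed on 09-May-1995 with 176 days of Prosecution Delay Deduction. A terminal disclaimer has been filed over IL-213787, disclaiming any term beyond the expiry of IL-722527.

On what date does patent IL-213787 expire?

July 14, 2009

Natural term of IL-213787:
  Base: filing + 16 years → 9 May 2011.
  Prosecution Delay Deduction: −176 days → 14 November 2010.
Expiry of referenced patent IL-722527:
  Base: filing + 16 years → 19 July 2010.
  Prosecution Delay Deduction: −370 days → 14 July 2009.
Terminal disclaimer: IL-213787 expires on the earlier of 14 November 2010 and 14 July 2009.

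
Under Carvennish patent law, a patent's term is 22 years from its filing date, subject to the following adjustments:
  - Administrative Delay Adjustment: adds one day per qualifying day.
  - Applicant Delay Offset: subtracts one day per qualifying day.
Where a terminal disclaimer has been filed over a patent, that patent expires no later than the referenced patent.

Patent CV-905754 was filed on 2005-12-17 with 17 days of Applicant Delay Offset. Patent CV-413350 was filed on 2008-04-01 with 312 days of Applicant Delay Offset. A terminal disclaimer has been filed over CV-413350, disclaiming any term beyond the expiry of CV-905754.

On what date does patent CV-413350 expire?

November 30, 2027

Natural term of CV-413350:
  Base: filing + 22 years → 1 April 2030.
  Applicant Delay Offset: −312 days → 24 May 2029.
Expiry of referenced patent CV-905754:
  Base: filing + 22 years → 17 December 2027.
  Applicant Delay Offset: −17 days → 30 November 2027.
Terminal disclaimer: CV-413350 expires on the earlier of 24 May 2029 and 30 November 2027.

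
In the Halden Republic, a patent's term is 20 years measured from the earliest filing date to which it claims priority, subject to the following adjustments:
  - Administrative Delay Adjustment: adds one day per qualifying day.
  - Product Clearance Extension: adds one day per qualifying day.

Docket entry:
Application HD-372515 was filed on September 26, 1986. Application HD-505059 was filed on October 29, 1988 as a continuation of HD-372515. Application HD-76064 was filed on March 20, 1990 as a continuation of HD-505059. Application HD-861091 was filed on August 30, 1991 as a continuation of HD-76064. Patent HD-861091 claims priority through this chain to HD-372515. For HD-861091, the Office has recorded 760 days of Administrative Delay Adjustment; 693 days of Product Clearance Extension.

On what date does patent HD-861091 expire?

September 18, 2010

Earliest priority filing: 26 September 1986.
Base term: 26 September 1986 + 20 years → 26 September 2006.
Administrative Delay Adjustment: +760 days → 25 October 2008.
Product Clearance Extension: +693 days → 18 September 2010.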